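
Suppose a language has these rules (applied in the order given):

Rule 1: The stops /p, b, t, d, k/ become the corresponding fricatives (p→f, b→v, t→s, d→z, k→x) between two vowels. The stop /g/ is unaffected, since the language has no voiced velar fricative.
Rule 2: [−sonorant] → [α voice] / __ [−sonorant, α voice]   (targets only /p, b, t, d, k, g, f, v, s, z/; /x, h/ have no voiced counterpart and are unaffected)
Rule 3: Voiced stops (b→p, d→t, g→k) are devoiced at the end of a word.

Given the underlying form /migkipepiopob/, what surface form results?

Rule 1 (intervocalic spirantization): /p/ is a stop between vowels /i/ and /e/, so it spirantizes to the fricative [f]. /p/ is a stop between vowels /e/ and /i/, so it spirantizes to the fricative [f]. /p/ is a stop between vowels /o/ and /o/, so it spirantizes to the fricative [f]. /migkipepiopob/ → migkifefiofob.
Rule 2 (regressive voicing assimilation): /g/ precedes the voiceless obstruent /k/, so it devoices to [k] by assimilation. /migkifefiofob/ → mikkifefiofob.
Rule 3 (final devoicing): /b/ is a voiced stop in word-final position, so it devoices to [p]. /mikkifefiofob/ → mikkifefiofop.

mikkifefiofop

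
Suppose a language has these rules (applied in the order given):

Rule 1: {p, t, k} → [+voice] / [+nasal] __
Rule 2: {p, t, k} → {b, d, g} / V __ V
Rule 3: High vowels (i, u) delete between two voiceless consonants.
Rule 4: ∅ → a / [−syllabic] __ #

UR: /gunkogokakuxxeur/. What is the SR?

Rule 1 (post-nasal voicing): /k/ is a voiceless stop immediately after the nasal /n/, so it voices to [g]. /gunkogokakuxxeur/ → gungogokakuxxeur.
Rule 2 (intervocalic voicing): /k/ is a voiceless stop between vowels /o/ and /a/, so it voices to [g]. /k/ is a voiceless stop between vowels /a/ and /u/, so it voices to [g]. /gungogokakuxxeur/ → gungogogaguxxeur.
Rule 3 (high vowel syncope): no segment meets the environment; /gungogogaguxxeur/ is unchanged.
Rule 4 (final a-epenthesis): the form ends in the consonant /r/, so [a] is inserted word-finally. /gungogogaguxxeur/ → gungogogaguxxeura.

gungogogaguxxeura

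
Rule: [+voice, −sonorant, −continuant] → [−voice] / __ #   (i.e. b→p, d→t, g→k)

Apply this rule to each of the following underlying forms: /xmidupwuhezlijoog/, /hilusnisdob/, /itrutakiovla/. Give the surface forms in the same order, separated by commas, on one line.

/xmidupwuhezlijoog/: /g/ is a voiced stop in word-final position, so it devoices to [k]. → [xmidupwuhezlijook].
/hilusnisdob/: /b/ is a voiced stop in word-final position, so it devoices to [p]. → [hilusnisdop].
/itrutakiovla/: the rule's environment is not met; surfaces unchanged as [itrutakiovla].

xmidupwuhezlijook, hilusnisdop, itrutakiovla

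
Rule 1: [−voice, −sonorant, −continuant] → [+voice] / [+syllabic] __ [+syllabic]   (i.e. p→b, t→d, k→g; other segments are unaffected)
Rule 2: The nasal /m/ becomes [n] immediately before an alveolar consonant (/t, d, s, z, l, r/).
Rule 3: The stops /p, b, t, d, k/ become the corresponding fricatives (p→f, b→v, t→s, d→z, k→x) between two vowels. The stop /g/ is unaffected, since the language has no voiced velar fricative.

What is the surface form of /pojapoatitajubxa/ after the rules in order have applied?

Rule 1 (intervocalic voicing): /p/ is a voiceless stop between vowels /a/ and /o/, so it voices to [b]. /t/ is a voiceless stop between vowels /a/ and /i/, so it voices to [d]. /t/ is a voiceless stop between vowels /i/ and /a/, so it voices to [d]. /pojapoatitajubxa/ → pojaboadidajubxa.
Rule 2 (nasal place assimilation): no segment meets the environment; /pojaboadidajubxa/ is unchanged.
Rule 3 (intervocalic spirantization): /b/ is a stop between vowels /a/ and /o/, so it spirantizes to the fricative [v]. /d/ is a stop between vowels /a/ and /i/, so it spirantizes to the fricative [z]. /d/ is a stop between vowels /i/ and /a/, so it spirantizes to the fricative [z]. /pojaboadidajubxa/ → pojavoazizajubxa.

pojavoazizajubxa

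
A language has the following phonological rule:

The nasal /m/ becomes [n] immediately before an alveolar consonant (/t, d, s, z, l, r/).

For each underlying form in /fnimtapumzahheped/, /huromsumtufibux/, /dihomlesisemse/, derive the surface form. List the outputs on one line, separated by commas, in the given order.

fnintapunzahheped, huronsuntufibux, dihonlesisense

/fnimtapumzahheped/: /m/ precedes the alveolar consonant /t/, so it assimilates in place to [n]. /m/ precedes the alveolar consonant /z/, so it assimilates in place to [n]. → [fnintapunzahheped].
/huromsumtufibux/: /m/ precedes the alveolar consonant /s/, so it assimilates in place to [n]. /m/ precedes the alveolar consonant /t/, so it assimilates in place to [n]. → [huronsuntufibux].
/dihomlesisemse/: /m/ precedes the alveolar consonant /l/, so it assimilates in place to [n]. /m/ precedes the alveolar consonant /s/, so it assimilates in place to [n]. → [dihonlesisense].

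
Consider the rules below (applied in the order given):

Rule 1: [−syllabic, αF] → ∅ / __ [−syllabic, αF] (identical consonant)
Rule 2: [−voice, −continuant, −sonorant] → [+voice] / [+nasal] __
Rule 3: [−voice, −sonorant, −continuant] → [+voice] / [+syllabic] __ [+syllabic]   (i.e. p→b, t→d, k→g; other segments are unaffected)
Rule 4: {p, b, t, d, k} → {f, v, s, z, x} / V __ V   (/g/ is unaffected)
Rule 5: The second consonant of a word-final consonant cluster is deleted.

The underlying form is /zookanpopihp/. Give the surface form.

zooganbovih

Rule 1 (degemination): no segment meets the environment; /zookanpopihp/ is unchanged.
Rule 2 (post-nasal voicing): /p/ is a voiceless stop immediately after the nasal /n/, so it voices to [b]. /zookanpopihp/ → zookanbopihp.
Rule 3 (intervocalic voicing): /k/ is a voiceless stop between vowels /o/ and /a/, so it voices to [g]. /p/ is a voiceless stop between vowels /o/ and /i/, so it voices to [b]. /zookanbopihp/ → zooganbobihp.
Rule 4 (intervocalic spirantization): /b/ is a stop between vowels /o/ and /i/, so it spirantizes to the fricative [v]. /zooganbobihp/ → zooganbovihp.
Rule 5 (final cluster simplification): /p/ is the second consonant of a word-final cluster /hp/, so it deletes. /zooganbovihp/ → zooganbovih.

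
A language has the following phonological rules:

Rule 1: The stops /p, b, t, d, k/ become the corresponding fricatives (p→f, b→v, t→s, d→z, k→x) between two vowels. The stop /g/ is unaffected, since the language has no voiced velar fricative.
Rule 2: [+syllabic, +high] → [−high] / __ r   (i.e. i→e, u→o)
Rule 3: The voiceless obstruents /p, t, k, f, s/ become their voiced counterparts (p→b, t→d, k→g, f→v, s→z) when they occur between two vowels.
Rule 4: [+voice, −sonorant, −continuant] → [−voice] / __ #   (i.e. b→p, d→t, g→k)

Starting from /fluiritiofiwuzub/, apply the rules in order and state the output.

fluerizioviwuzup

Rule 1 (intervocalic spirantization): /t/ is a stop between vowels /i/ and /i/, so it spirantizes to the fricative [s]. /fluiritiofiwuzub/ → fluirisiofiwuzub.
Rule 2 (pre-rhotic lowering): /i/ is a high vowel immediately before /r/, so it lowers to [e]. /fluirisiofiwuzub/ → fluerisiofiwuzub.
Rule 3 (intervocalic voicing): /s/ is a voiceless obstruent between vowels /i/ and /i/, so it voices to [z]. /f/ is a voiceless obstruent between vowels /o/ and /i/, so it voices to [v]. /fluerisiofiwuzub/ → fluerizioviwuzub.
Rule 4 (final devoicing): /b/ is a voiced stop in word-final position, so it devoices to [p]. /fluerizioviwuzub/ → fluerizioviwuzup.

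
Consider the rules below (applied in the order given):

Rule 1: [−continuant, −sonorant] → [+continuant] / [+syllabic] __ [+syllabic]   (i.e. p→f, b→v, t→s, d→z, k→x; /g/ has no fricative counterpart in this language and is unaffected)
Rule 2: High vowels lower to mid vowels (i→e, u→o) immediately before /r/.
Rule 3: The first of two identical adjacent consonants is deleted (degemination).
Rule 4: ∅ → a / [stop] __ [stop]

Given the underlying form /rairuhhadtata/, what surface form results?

Rule 1 (intervocalic spirantization): /t/ is a stop between vowels /a/ and /a/, so it spirantizes to the fricative [s]. /rairuhhadtata/ → rairuhhadtasa.
Rule 2 (pre-rhotic lowering): /i/ is a high vowel immediately before /r/, so it lowers to [e]. /rairuhhadtasa/ → raeruhhadtasa.
Rule 3 (degemination): /hh/ is a geminate; the first /h/ deletes. /raeruhhadtasa/ → raeruhadtasa.
Rule 4 (stop-cluster a-epenthesis): /d/ and /t/ form a stop–stop cluster, so [a] is inserted between them. /raeruhadtasa/ → raeruhadatasa.

raeruhadatasa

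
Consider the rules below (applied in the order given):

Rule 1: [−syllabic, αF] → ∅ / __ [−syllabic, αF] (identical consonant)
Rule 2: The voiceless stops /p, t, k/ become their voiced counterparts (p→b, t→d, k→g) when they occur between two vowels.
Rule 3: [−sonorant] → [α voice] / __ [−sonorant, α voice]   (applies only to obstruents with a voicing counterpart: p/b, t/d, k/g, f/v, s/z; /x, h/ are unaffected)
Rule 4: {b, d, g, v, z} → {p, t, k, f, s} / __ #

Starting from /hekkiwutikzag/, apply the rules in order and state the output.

hegiwudigzak

Rule 1 (degemination): /kk/ is a geminate; the first /k/ deletes. /hekkiwutikzag/ → hekiwutikzag.
Rule 2 (intervocalic voicing): /k/ is a voiceless stop between vowels /e/ and /i/, so it voices to [g]. /t/ is a voiceless stop between vowels /u/ and /i/, so it voices to [d]. /hekiwutikzag/ → hegiwudikzag.
Rule 3 (regressive voicing assimilation): /k/ precedes the voiced obstruent /z/, so it voices to [g] by assimilation. /hegiwudikzag/ → hegiwudigzag.
Rule 4 (final devoicing): /g/ is a voiced obstruent in word-final position, so it devoices to [k]. /hegiwudigzag/ → hegiwudigzak.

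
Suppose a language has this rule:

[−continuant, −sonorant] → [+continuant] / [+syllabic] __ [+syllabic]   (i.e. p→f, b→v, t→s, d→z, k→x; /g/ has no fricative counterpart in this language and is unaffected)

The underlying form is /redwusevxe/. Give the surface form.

redwusevxe

No segment of /redwusevxe/ meets the structural description of the rule, so the form surfaces unchanged.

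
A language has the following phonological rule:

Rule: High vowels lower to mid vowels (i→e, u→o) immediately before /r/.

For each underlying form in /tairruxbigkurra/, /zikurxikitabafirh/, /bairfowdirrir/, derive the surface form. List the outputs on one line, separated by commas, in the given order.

taerruxbigkorra, zikorxikitabaferh, baerfowderrer

/tairruxbigkurra/: /i/ is a high vowel immediately before /r/, so it lowers to [e]. /u/ is a high vowel immediately before /r/, so it lowers to [o]. → [taerruxbigkorra].
/zikurxikitabafirh/: /u/ is a high vowel immediately before /r/, so it lowers to [o]. /i/ is a high vowel immediately before /r/, so it lowers to [e]. → [zikorxikitabaferh].
/bairfowdirrir/: /i/ is a high vowel immediately before /r/, so it lowers to [e]. /i/ is a high vowel immediately before /r/, so it lowers to [e]. /i/ is a high vowel immediately before /r/, so it lowers to [e]. → [baerfowderrer].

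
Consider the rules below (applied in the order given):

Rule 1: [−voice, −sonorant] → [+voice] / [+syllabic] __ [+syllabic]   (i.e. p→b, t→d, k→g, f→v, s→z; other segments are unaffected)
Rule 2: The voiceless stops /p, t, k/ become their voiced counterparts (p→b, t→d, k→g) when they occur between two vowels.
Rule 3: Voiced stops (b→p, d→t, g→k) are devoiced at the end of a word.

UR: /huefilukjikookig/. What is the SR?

huevilukjigoogik

Rule 1 (intervocalic voicing): /f/ is a voiceless obstruent between vowels /e/ and /i/, so it voices to [v]. /k/ is a voiceless obstruent between vowels /i/ and /o/, so it voices to [g]. /k/ is a voiceless obstruent between vowels /o/ and /i/, so it voices to [g]. /huefilukjikookig/ → huevilukjigoogig.
Rule 2 (intervocalic voicing): no segment meets the environment; /huevilukjigoogig/ is unchanged.
Rule 3 (final devoicing): /g/ is a voiced stop in word-final position, so it devoices to [k]. /huevilukjigoogig/ → huevilukjigoogik.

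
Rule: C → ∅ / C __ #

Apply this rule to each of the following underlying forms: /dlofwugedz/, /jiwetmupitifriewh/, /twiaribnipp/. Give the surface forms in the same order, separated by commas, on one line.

/dlofwugedz/: /z/ is the second consonant of a word-final cluster /dz/, so it deletes. → [dlofwuged].
/jiwetmupitifriewh/: /h/ is the second consonant of a word-final cluster /wh/, so it deletes. → [jiwetmupitifriew].
/twiaribnipp/: /p/ is the second consonant of a word-final cluster /pp/, so it deletes. → [twiaribnip].

dlofwuged, jiwetmupitifriew, twiaribnip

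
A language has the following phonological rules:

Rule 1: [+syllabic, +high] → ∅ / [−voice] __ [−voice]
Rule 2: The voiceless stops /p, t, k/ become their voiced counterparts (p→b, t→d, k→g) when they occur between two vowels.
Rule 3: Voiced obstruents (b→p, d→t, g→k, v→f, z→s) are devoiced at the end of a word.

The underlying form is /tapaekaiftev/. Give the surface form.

tabaegaiftef

Rule 1 (high vowel syncope): no segment meets the environment; /tapaekaiftev/ is unchanged.
Rule 2 (intervocalic voicing): /p/ is a voiceless stop between vowels /a/ and /a/, so it voices to [b]. /k/ is a voiceless stop between vowels /e/ and /a/, so it voices to [g]. /tapaekaiftev/ → tabaegaiftev.
Rule 3 (final devoicing): /v/ is a voiced obstruent in word-final position, so it devoices to [f]. /tabaegaiftev/ → tabaegaiftef.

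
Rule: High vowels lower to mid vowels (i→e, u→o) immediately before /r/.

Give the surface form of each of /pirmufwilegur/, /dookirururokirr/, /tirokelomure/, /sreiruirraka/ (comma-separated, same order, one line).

/pirmufwilegur/: /i/ is a high vowel immediately before /r/, so it lowers to [e]. /u/ is a high vowel immediately before /r/, so it lowers to [o]. → [permufwilegor].
/dookirururokirr/: /i/ is a high vowel immediately before /r/, so it lowers to [e]. /u/ is a high vowel immediately before /r/, so it lowers to [o]. /u/ is a high vowel immediately before /r/, so it lowers to [o]. /i/ is a high vowel immediately before /r/, so it lowers to [e]. → [dookerororokerr].
/tirokelomure/: /i/ is a high vowel immediately before /r/, so it lowers to [e]. /u/ is a high vowel immediately before /r/, so it lowers to [o]. → [terokelomore].
/sreiruirraka/: /i/ is a high vowel immediately before /r/, so it lowers to [e]. /i/ is a high vowel immediately before /r/, so it lowers to [e]. → [sreeruerraka].

permufwilegor, dookerororokerr, terokelomore, sreeruerraka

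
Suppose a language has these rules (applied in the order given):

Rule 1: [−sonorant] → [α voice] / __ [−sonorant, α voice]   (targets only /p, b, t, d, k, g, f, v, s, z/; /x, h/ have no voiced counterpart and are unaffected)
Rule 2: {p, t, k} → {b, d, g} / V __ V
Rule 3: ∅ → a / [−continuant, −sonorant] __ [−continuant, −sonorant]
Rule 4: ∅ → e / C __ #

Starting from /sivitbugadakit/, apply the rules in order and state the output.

Rule 1 (regressive voicing assimilation): /t/ precedes the voiced obstruent /b/, so it voices to [d] by assimilation. /sivitbugadakit/ → sividbugadakit.
Rule 2 (intervocalic voicing): /k/ is a voiceless stop between vowels /a/ and /i/, so it voices to [g]. /sividbugadakit/ → sividbugadagit.
Rule 3 (stop-cluster a-epenthesis): /d/ and /b/ form a stop–stop cluster, so [a] is inserted between them. /sividbugadagit/ → sividabugadagit.
Rule 4 (final e-epenthesis): the form ends in the consonant /t/, so [e] is inserted word-finally. /sividabugadagit/ → sividabugadagite.

sividabugadagite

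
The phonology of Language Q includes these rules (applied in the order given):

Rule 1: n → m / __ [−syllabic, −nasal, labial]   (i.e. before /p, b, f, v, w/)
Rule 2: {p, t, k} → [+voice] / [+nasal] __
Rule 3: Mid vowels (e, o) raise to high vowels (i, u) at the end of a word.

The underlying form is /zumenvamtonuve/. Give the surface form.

Rule 1 (nasal place assimilation): /n/ precedes the labial consonant /v/, so it assimilates in place to [m]. /zumenvamtonuve/ → zumemvamtonuve.
Rule 2 (post-nasal voicing): /t/ is a voiceless stop immediately after the nasal /m/, so it voices to [d]. /zumemvamtonuve/ → zumemvamdonuve.
Rule 3 (final vowel raising): /e/ is a mid vowel in word-final position, so it raises to [i]. /zumemvamdonuve/ → zumemvamdonuvi.

zumemvamdonuvi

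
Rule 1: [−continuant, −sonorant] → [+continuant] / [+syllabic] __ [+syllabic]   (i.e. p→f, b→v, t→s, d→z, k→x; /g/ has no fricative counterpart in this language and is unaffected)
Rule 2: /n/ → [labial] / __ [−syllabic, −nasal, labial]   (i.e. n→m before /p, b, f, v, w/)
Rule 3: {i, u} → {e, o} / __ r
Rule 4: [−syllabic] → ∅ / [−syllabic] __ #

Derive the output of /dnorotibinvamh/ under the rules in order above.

dnorosivimvam

Rule 1 (intervocalic spirantization): /t/ is a stop between vowels /o/ and /i/, so it spirantizes to the fricative [s]. /b/ is a stop between vowels /i/ and /i/, so it spirantizes to the fricative [v]. /dnorotibinvamh/ → dnorosivinvamh.
Rule 2 (nasal place assimilation): /n/ precedes the labial consonant /v/, so it assimilates in place to [m]. /dnorosivinvamh/ → dnorosivimvamh.
Rule 3 (pre-rhotic lowering): no segment meets the environment; /dnorosivimvamh/ is unchanged.
Rule 4 (final cluster simplification): /h/ is the second consonant of a word-final cluster /mh/, so it deletes. /dnorosivimvamh/ → dnorosivimvam.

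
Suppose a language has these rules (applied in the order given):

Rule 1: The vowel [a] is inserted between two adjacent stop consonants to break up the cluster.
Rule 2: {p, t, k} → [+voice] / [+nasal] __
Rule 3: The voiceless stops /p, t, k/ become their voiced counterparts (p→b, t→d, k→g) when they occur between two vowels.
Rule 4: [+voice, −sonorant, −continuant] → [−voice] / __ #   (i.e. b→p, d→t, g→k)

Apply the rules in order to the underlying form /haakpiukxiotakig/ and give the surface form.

haagabiukxiodagik

Rule 1 (stop-cluster a-epenthesis): /k/ and /p/ form a stop–stop cluster, so [a] is inserted between them. /haakpiukxiotakig/ → haakapiukxiotakig.
Rule 2 (post-nasal voicing): no segment meets the environment; /haakapiukxiotakig/ is unchanged.
Rule 3 (intervocalic voicing): /k/ is a voiceless stop between vowels /a/ and /a/, so it voices to [g]. /p/ is a voiceless stop between vowels /a/ and /i/, so it voices to [b]. /t/ is a voiceless stop between vowels /o/ and /a/, so it voices to [d]. /k/ is a voiceless stop between vowels /a/ and /i/, so it voices to [g]. /haakapiukxiotakig/ → haagabiukxiodagig.
Rule 4 (final devoicing): /g/ is a voiced stop in word-final position, so it devoices to [k]. /haagabiukxiodagig/ → haagabiukxiodagik.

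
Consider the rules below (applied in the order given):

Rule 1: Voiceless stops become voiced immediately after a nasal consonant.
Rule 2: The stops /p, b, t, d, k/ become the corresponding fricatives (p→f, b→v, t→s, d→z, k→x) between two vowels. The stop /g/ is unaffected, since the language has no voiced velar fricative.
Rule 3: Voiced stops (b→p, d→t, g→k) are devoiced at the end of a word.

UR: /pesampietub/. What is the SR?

pesambiesup

Rule 1 (post-nasal voicing): /p/ is a voiceless stop immediately after the nasal /m/, so it voices to [b]. /pesampietub/ → pesambietub.
Rule 2 (intervocalic spirantization): /t/ is a stop between vowels /e/ and /u/, so it spirantizes to the fricative [s]. /pesambietub/ → pesambiesub.
Rule 3 (final devoicing): /b/ is a voiced stop in word-final position, so it devoices to [p]. /pesambiesub/ → pesambiesup.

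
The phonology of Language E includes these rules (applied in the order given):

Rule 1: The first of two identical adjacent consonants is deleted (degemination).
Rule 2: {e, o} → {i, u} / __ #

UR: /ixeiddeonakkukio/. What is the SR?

ixeideonakukiu

Rule 1 (degemination): /dd/ is a geminate; the first /d/ deletes. /kk/ is a geminate; the first /k/ deletes. /ixeiddeonakkukio/ → ixeideonakukio.
Rule 2 (final vowel raising): /o/ is a mid vowel in word-final position, so it raises to [u]. /ixeideonakukio/ → ixeideonakukiu.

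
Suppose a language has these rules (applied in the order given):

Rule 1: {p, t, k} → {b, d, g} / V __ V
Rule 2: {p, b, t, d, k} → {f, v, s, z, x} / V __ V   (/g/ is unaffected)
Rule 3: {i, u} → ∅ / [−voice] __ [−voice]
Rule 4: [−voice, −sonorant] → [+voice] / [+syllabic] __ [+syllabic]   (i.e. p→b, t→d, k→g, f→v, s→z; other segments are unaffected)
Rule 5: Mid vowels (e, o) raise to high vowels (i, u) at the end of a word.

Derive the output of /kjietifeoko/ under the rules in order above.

kjieziveogu

Rule 1 (intervocalic voicing): /t/ is a voiceless stop between vowels /e/ and /i/, so it voices to [d]. /k/ is a voiceless stop between vowels /o/ and /o/, so it voices to [g]. /kjietifeoko/ → kjiedifeogo.
Rule 2 (intervocalic spirantization): /d/ is a stop between vowels /e/ and /i/, so it spirantizes to the fricative [z]. /kjiedifeogo/ → kjiezifeogo.
Rule 3 (high vowel syncope): no segment meets the environment; /kjiezifeogo/ is unchanged.
Rule 4 (intervocalic voicing): /f/ is a voiceless obstruent between vowels /i/ and /e/, so it voices to [v]. /kjiezifeogo/ → kjieziveogo.
Rule 5 (final vowel raising): /o/ is a mid vowel in word-final position, so it raises to [u]. /kjieziveogo/ → kjieziveogu.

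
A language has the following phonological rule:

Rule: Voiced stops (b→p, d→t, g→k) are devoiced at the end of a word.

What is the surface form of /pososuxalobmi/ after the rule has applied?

pososuxalobmi

No segment of /pososuxalobmi/ meets the structural description of the rule, so the form surfaces unchanged.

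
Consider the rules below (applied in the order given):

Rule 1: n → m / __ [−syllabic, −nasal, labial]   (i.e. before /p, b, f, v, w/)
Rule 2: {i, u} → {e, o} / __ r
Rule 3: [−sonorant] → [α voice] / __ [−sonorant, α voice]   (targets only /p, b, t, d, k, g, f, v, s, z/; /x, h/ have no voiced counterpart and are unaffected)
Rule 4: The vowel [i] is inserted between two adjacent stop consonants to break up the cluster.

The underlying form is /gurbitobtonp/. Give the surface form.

Rule 1 (nasal place assimilation): /n/ precedes the labial consonant /p/, so it assimilates in place to [m]. /gurbitobtonp/ → gurbitobtomp.
Rule 2 (pre-rhotic lowering): /u/ is a high vowel immediately before /r/, so it lowers to [o]. /gurbitobtomp/ → gorbitobtomp.
Rule 3 (regressive voicing assimilation): /b/ precedes the voiceless obstruent /t/, so it devoices to [p] by assimilation. /gorbitobtomp/ → gorbitoptomp.
Rule 4 (stop-cluster i-epenthesis): /p/ and /t/ form a stop–stop cluster, so [i] is inserted between them. /gorbitoptomp/ → gorbitopitomp.

gorbitopitomp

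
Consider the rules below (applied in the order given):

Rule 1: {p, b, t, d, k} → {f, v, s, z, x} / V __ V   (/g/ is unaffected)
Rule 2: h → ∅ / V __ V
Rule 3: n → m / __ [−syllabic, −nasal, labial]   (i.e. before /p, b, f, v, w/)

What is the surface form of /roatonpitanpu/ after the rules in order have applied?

Rule 1 (intervocalic spirantization): /t/ is a stop between vowels /a/ and /o/, so it spirantizes to the fricative [s]. /t/ is a stop between vowels /i/ and /a/, so it spirantizes to the fricative [s]. /roatonpitanpu/ → roasonpisanpu.
Rule 2 (intervocalic h-deletion): no segment meets the environment; /roasonpisanpu/ is unchanged.
Rule 3 (nasal place assimilation): /n/ precedes the labial consonant /p/, so it assimilates in place to [m]. /n/ precedes the labial consonant /p/, so it assimilates in place to [m]. /roasonpisanpu/ → roasompisampu.

roasompisampu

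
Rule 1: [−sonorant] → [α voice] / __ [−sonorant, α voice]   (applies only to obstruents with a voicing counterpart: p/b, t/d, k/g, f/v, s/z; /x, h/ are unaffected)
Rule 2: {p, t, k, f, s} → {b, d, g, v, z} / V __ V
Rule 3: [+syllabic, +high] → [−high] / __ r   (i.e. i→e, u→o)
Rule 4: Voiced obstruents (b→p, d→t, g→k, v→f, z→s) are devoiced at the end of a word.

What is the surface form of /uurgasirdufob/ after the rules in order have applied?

Rule 1 (regressive voicing assimilation): no segment meets the environment; /uurgasirdufob/ is unchanged.
Rule 2 (intervocalic voicing): /s/ is a voiceless obstruent between vowels /a/ and /i/, so it voices to [z]. /f/ is a voiceless obstruent between vowels /u/ and /o/, so it voices to [v]. /uurgasirdufob/ → uurgazirduvob.
Rule 3 (pre-rhotic lowering): /u/ is a high vowel immediately before /r/, so it lowers to [o]. /i/ is a high vowel immediately before /r/, so it lowers to [e]. /uurgazirduvob/ → uorgazerduvob.
Rule 4 (final devoicing): /b/ is a voiced obstruent in word-final position, so it devoices to [p]. /uorgazerduvob/ → uorgazerduvop.

uorgazerduvop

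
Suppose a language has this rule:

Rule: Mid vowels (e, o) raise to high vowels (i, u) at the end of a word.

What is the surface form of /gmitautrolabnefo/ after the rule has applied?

/o/ is a mid vowel in word-final position, so it raises to [u].
Surface form: [gmitautrolabnefu].

gmitautrolabnefu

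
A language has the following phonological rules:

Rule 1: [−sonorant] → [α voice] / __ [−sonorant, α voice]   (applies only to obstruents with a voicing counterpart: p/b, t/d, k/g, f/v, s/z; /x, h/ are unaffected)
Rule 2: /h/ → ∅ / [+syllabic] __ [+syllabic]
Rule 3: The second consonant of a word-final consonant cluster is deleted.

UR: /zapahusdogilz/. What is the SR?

Rule 1 (regressive voicing assimilation): /s/ precedes the voiced obstruent /d/, so it voices to [z] by assimilation. /zapahusdogilz/ → zapahuzdogilz.
Rule 2 (intervocalic h-deletion): /h/ occurs between vowels /a/ and /u/, so it deletes. /zapahuzdogilz/ → zapauzdogilz.
Rule 3 (final cluster simplification): /z/ is the second consonant of a word-final cluster /lz/, so it deletes. /zapauzdogilz/ → zapauzdogil.

zapauzdogil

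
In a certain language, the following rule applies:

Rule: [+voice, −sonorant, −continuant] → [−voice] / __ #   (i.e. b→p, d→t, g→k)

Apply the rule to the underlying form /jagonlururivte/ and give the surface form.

No segment of /jagonlururivte/ meets the structural description of the rule, so the form surfaces unchanged.

jagonlururivte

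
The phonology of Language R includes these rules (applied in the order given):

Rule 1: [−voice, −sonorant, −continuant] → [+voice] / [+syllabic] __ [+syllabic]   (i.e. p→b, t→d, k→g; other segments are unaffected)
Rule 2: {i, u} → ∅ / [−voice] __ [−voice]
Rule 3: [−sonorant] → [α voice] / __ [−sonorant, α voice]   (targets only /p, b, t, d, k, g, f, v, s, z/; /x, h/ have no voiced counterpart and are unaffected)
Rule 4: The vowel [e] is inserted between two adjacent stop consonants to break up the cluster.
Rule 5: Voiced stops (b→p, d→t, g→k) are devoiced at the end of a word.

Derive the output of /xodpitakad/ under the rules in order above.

Rule 1 (intervocalic voicing): /t/ is a voiceless stop between vowels /i/ and /a/, so it voices to [d]. /k/ is a voiceless stop between vowels /a/ and /a/, so it voices to [g]. /xodpitakad/ → xodpidagad.
Rule 2 (high vowel syncope): no segment meets the environment; /xodpidagad/ is unchanged.
Rule 3 (regressive voicing assimilation): /d/ precedes the voiceless obstruent /p/, so it devoices to [t] by assimilation. /xodpidagad/ → xotpidagad.
Rule 4 (stop-cluster e-epenthesis): /t/ and /p/ form a stop–stop cluster, so [e] is inserted between them. /xotpidagad/ → xotepidagad.
Rule 5 (final devoicing): /d/ is a voiced stop in word-final position, so it devoices to [t]. /xotepidagad/ → xotepidagat.

xotepidagat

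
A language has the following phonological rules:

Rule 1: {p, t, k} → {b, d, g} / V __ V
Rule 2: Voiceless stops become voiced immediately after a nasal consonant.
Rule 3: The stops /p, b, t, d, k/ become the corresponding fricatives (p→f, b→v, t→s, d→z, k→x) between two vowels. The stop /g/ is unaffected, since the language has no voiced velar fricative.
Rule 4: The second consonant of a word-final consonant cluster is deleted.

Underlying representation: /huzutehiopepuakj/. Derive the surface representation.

Rule 1 (intervocalic voicing): /t/ is a voiceless stop between vowels /u/ and /e/, so it voices to [d]. /p/ is a voiceless stop between vowels /o/ and /e/, so it voices to [b]. /p/ is a voiceless stop between vowels /e/ and /u/, so it voices to [b]. /huzutehiopepuakj/ → huzudehiobebuakj.
Rule 2 (post-nasal voicing): no segment meets the environment; /huzudehiobebuakj/ is unchanged.
Rule 3 (intervocalic spirantization): /d/ is a stop between vowels /u/ and /e/, so it spirantizes to the fricative [z]. /b/ is a stop between vowels /o/ and /e/, so it spirantizes to the fricative [v]. /b/ is a stop between vowels /e/ and /u/, so it spirantizes to the fricative [v]. /huzudehiobebuakj/ → huzuzehiovevuakj.
Rule 4 (final cluster simplification): /j/ is the second consonant of a word-final cluster /kj/, so it deletes. /huzuzehiovevuakj/ → huzuzehiovevuak.

huzuzehiovevuak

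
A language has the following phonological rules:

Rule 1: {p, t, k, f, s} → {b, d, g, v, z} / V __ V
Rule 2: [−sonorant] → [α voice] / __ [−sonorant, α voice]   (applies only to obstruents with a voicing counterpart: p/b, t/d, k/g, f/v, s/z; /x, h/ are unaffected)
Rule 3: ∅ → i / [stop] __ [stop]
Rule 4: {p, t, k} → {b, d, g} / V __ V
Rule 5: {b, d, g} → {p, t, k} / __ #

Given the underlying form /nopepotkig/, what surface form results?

Rule 1 (intervocalic voicing): /p/ is a voiceless obstruent between vowels /o/ and /e/, so it voices to [b]. /p/ is a voiceless obstruent between vowels /e/ and /o/, so it voices to [b]. /nopepotkig/ → nobebotkig.
Rule 2 (regressive voicing assimilation): no segment meets the environment; /nobebotkig/ is unchanged.
Rule 3 (stop-cluster i-epenthesis): /t/ and /k/ form a stop–stop cluster, so [i] is inserted between them. /nobebotkig/ → nobebotikig.
Rule 4 (intervocalic voicing): /t/ is a voiceless stop between vowels /o/ and /i/, so it voices to [d]. /k/ is a voiceless stop between vowels /i/ and /i/, so it voices to [g]. /nobebotikig/ → nobebodigig.
Rule 5 (final devoicing): /g/ is a voiced stop in word-final position, so it devoices to [k]. /nobebodigig/ → nobebodigik.

nobebodigik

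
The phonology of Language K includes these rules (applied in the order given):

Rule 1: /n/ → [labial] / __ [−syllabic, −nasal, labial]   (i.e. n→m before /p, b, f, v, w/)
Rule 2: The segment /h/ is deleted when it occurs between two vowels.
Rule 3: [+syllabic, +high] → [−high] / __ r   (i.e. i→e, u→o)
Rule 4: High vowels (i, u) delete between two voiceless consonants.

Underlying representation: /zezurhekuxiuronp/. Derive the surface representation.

Rule 1 (nasal place assimilation): /n/ precedes the labial consonant /p/, so it assimilates in place to [m]. /zezurhekuxiuronp/ → zezurhekuxiuromp.
Rule 2 (intervocalic h-deletion): no segment meets the environment; /zezurhekuxiuromp/ is unchanged.
Rule 3 (pre-rhotic lowering): /u/ is a high vowel immediately before /r/, so it lowers to [o]. /u/ is a high vowel immediately before /r/, so it lowers to [o]. /zezurhekuxiuromp/ → zezorhekuxioromp.
Rule 4 (high vowel syncope): /u/ is a high vowel flanked by voiceless consonants /k/ and /x/, so it deletes. /zezorhekuxioromp/ → zezorhekxioromp.

zezorhekxioromp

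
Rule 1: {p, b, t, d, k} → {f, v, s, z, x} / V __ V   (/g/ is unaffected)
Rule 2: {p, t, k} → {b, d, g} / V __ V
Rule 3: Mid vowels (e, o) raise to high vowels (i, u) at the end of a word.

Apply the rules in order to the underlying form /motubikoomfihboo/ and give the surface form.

Rule 1 (intervocalic spirantization): /t/ is a stop between vowels /o/ and /u/, so it spirantizes to the fricative [s]. /b/ is a stop between vowels /u/ and /i/, so it spirantizes to the fricative [v]. /k/ is a stop between vowels /i/ and /o/, so it spirantizes to the fricative [x]. /motubikoomfihboo/ → mosuvixoomfihboo.
Rule 2 (intervocalic voicing): no segment meets the environment; /mosuvixoomfihboo/ is unchanged.
Rule 3 (final vowel raising): /o/ is a mid vowel in word-final position, so it raises to [u]. /mosuvixoomfihboo/ → mosuvixoomfihbou.

mosuvixoomfihbou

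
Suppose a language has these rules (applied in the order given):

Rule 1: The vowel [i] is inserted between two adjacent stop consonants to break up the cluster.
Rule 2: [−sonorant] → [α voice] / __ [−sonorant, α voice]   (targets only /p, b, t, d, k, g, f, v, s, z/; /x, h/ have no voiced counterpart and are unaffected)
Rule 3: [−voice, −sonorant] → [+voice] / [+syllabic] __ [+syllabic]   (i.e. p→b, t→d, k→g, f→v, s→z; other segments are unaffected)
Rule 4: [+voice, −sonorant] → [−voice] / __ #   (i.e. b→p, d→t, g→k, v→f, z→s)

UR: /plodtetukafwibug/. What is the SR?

plodidedugafwibuk

Rule 1 (stop-cluster i-epenthesis): /d/ and /t/ form a stop–stop cluster, so [i] is inserted between them. /plodtetukafwibug/ → ploditetukafwibug.
Rule 2 (regressive voicing assimilation): no segment meets the environment; /ploditetukafwibug/ is unchanged.
Rule 3 (intervocalic voicing): /t/ is a voiceless obstruent between vowels /i/ and /e/, so it voices to [d]. /t/ is a voiceless obstruent between vowels /e/ and /u/, so it voices to [d]. /k/ is a voiceless obstruent between vowels /u/ and /a/, so it voices to [g]. /ploditetukafwibug/ → plodidedugafwibug.
Rule 4 (final devoicing): /g/ is a voiced obstruent in word-final position, so it devoices to [k]. /plodidedugafwibug/ → plodidedugafwibuk.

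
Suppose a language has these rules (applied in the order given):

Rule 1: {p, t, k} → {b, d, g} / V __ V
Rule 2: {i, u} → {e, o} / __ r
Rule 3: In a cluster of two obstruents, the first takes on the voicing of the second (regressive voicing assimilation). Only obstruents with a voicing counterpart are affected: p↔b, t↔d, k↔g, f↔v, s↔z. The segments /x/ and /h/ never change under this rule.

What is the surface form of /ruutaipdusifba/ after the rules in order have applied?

ruudaibdusivba

Rule 1 (intervocalic voicing): /t/ is a voiceless stop between vowels /u/ and /a/, so it voices to [d]. /ruutaipdusifba/ → ruudaipdusifba.
Rule 2 (pre-rhotic lowering): no segment meets the environment; /ruudaipdusifba/ is unchanged.
Rule 3 (regressive voicing assimilation): /p/ precedes the voiced obstruent /d/, so it voices to [b] by assimilation. /f/ precedes the voiced obstruent /b/, so it voices to [v] by assimilation. /ruudaipdusifba/ → ruudaibdusivba.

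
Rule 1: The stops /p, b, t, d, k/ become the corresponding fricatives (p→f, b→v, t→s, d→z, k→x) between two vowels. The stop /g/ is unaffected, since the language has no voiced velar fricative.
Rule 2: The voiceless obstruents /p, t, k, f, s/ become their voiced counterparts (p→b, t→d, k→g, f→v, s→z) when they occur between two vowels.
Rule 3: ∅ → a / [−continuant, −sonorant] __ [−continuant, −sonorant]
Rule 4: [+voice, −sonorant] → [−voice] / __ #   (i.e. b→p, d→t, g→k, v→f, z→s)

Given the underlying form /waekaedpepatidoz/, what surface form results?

waexaedapevazizos

Rule 1 (intervocalic spirantization): /k/ is a stop between vowels /e/ and /a/, so it spirantizes to the fricative [x]. /p/ is a stop between vowels /e/ and /a/, so it spirantizes to the fricative [f]. /t/ is a stop between vowels /a/ and /i/, so it spirantizes to the fricative [s]. /d/ is a stop between vowels /i/ and /o/, so it spirantizes to the fricative [z]. /waekaedpepatidoz/ → waexaedpefasizoz.
Rule 2 (intervocalic voicing): /f/ is a voiceless obstruent between vowels /e/ and /a/, so it voices to [v]. /s/ is a voiceless obstruent between vowels /a/ and /i/, so it voices to [z]. /waexaedpefasizoz/ → waexaedpevazizoz.
Rule 3 (stop-cluster a-epenthesis): /d/ and /p/ form a stop–stop cluster, so [a] is inserted between them. /waexaedpevazizoz/ → waexaedapevazizoz.
Rule 4 (final devoicing): /z/ is a voiced obstruent in word-final position, so it devoices to [s]. /waexaedapevazizoz/ → waexaedapevazizos.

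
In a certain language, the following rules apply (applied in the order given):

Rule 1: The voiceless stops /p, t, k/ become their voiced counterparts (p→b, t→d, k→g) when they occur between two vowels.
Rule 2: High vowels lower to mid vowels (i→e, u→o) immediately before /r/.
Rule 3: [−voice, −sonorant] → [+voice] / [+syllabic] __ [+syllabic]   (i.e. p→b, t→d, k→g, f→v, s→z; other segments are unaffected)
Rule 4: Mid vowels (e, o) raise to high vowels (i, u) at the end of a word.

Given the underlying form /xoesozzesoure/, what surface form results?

Rule 1 (intervocalic voicing): no segment meets the environment; /xoesozzesoure/ is unchanged.
Rule 2 (pre-rhotic lowering): /u/ is a high vowel immediately before /r/, so it lowers to [o]. /xoesozzesoure/ → xoesozzesoore.
Rule 3 (intervocalic voicing): /s/ is a voiceless obstruent between vowels /e/ and /o/, so it voices to [z]. /s/ is a voiceless obstruent between vowels /e/ and /o/, so it voices to [z]. /xoesozzesoore/ → xoezozzezoore.
Rule 4 (final vowel raising): /e/ is a mid vowel in word-final position, so it raises to [i]. /xoezozzezoore/ → xoezozzezoori.

xoezozzezoori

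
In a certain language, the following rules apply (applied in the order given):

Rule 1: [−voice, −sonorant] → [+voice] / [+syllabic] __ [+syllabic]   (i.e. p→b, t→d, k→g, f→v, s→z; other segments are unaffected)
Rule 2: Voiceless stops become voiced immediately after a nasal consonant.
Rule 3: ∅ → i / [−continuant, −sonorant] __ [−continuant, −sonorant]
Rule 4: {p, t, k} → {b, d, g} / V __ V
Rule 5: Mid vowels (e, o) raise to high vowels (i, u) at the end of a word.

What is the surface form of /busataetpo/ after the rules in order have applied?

Rule 1 (intervocalic voicing): /s/ is a voiceless obstruent between vowels /u/ and /a/, so it voices to [z]. /t/ is a voiceless obstruent between vowels /a/ and /a/, so it voices to [d]. /busataetpo/ → buzadaetpo.
Rule 2 (post-nasal voicing): no segment meets the environment; /buzadaetpo/ is unchanged.
Rule 3 (stop-cluster i-epenthesis): /t/ and /p/ form a stop–stop cluster, so [i] is inserted between them. /buzadaetpo/ → buzadaetipo.
Rule 4 (intervocalic voicing): /t/ is a voiceless stop between vowels /e/ and /i/, so it voices to [d]. /p/ is a voiceless stop between vowels /i/ and /o/, so it voices to [b]. /buzadaetipo/ → buzadaedibo.
Rule 5 (final vowel raising): /o/ is a mid vowel in word-final position, so it raises to [u]. /buzadaedibo/ → buzadaedibu.

buzadaedibu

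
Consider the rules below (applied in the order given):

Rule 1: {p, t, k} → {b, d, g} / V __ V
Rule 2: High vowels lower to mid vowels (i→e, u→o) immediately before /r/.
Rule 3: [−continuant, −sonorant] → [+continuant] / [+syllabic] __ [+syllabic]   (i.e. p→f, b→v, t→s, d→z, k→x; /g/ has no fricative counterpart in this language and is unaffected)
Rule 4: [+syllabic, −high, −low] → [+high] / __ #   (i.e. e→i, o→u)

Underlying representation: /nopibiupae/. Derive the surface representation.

Rule 1 (intervocalic voicing): /p/ is a voiceless stop between vowels /o/ and /i/, so it voices to [b]. /p/ is a voiceless stop between vowels /u/ and /a/, so it voices to [b]. /nopibiupae/ → nobibiubae.
Rule 2 (pre-rhotic lowering): no segment meets the environment; /nobibiubae/ is unchanged.
Rule 3 (intervocalic spirantization): /b/ is a stop between vowels /o/ and /i/, so it spirantizes to the fricative [v]. /b/ is a stop between vowels /i/ and /i/, so it spirantizes to the fricative [v]. /b/ is a stop between vowels /u/ and /a/, so it spirantizes to the fricative [v]. /nobibiubae/ → noviviuvae.
Rule 4 (final vowel raising): /e/ is a mid vowel in word-final position, so it raises to [i]. /noviviuvae/ → noviviuvai.

noviviuvai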